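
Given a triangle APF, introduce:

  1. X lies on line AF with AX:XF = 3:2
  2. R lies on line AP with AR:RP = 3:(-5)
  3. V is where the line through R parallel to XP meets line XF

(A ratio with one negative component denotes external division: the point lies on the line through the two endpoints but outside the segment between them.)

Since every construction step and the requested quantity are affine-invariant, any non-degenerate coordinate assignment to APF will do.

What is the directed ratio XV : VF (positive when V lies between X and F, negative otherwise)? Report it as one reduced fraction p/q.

Choose coordinates A = (0, 0), P = (1, 0), F = (0, 1).
1. X lies on line AF with AX:XF = 3:2 ⇒ X = (0, 3/5)
2. R lies on line AP with AR:RP = 3:(-5) ⇒ R = (-3/2, 0)
3. V is where the line through R parallel to XP meets line XF ⇒ V = (0, -9/10)
V = X + t·(F−X) with t = -15/4, so XV:VF = t:(1−t) = -15/4:19/4

XV:VF = -15/19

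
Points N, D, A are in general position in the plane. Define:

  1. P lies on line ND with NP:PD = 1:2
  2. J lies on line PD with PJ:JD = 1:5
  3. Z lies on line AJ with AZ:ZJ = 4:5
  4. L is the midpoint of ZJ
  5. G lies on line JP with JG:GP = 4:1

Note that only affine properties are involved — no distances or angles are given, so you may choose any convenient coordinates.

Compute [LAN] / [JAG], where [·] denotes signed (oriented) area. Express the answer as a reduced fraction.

[LAN]:[JAG] = 65/18

Set N = (0, 0), D = (1, 0), A = (0, 1); any affine frame gives the same invariant.
1. P lies on line ND with NP:PD = 1:2 ⇒ P = (1/3, 0)
2. J lies on line PD with PJ:JD = 1:5 ⇒ J = (4/9, 0)
3. Z lies on line AJ with AZ:ZJ = 4:5 ⇒ Z = (16/81, 5/9)
4. L is the midpoint of ZJ ⇒ L = (26/81, 5/18)
5. G lies on line JP with JG:GP = 4:1 ⇒ G = (16/45, 0)
2·[LAN] = 26/81, 2·[JAG] = 4/45
[LAN]:[JAG] = 26/81:4/45 = 65/18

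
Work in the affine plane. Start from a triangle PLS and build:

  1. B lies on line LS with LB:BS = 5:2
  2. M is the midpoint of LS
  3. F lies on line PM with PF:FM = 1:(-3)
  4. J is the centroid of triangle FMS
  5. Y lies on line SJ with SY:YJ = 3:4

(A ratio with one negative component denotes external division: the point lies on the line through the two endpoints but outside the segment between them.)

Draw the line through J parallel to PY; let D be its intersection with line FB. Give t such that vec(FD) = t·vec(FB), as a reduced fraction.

t = 133/216

Assign P = (0, 0), L = (1, 0), S = (0, 1) — the answer is frame-independent, so this choice is without loss of generality.
1. B lies on line LS with LB:BS = 5:2 ⇒ B = (2/7, 5/7)
2. M is the midpoint of LS ⇒ M = (1/2, 1/2)
3. F lies on line PM with PF:FM = 1:(-3) ⇒ F = (-1/4, -1/4)
4. J is the centroid of triangle FMS ⇒ J = (1/12, 5/12)
5. Y lies on line SJ with SY:YJ = 3:4 ⇒ Y = (1/28, 3/4)
through J parallel to PY: direction (1/28, 3/4); meets FB at D = (23/288, 11/32)
D = F + t·(B−F) with t = 133/216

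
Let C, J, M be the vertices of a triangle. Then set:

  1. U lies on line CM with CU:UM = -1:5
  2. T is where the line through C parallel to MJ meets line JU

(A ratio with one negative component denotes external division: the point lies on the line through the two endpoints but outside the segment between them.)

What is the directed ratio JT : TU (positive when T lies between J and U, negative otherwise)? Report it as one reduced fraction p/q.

JT:TU = 4

Choose coordinates C = (0, 0), J = (1, 0), M = (0, 1).
1. U lies on line CM with CU:UM = -1:5 ⇒ U = (0, -1/4)
2. T is where the line through C parallel to MJ meets line JU ⇒ T = (1/5, -1/5)
T = J + t·(U−J) with t = 4/5, so JT:TU = t:(1−t) = 4/5:1/5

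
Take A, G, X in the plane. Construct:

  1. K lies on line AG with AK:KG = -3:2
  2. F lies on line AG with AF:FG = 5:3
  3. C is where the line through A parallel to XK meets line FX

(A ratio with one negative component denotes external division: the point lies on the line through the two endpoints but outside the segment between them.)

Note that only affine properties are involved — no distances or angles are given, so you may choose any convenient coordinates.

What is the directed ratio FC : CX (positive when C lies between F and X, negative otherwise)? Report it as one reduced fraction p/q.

Choose coordinates A = (0, 0), G = (1, 0), X = (0, 1).
1. K lies on line AG with AK:KG = -3:2 ⇒ K = (3, 0)
2. F lies on line AG with AF:FG = 5:3 ⇒ F = (5/8, 0)
3. C is where the line through A parallel to XK meets line FX ⇒ C = (15/19, -5/19)
C = F + t·(X−F) with t = -5/19, so FC:CX = t:(1−t) = -5/19:24/19

FC:CX = -5/24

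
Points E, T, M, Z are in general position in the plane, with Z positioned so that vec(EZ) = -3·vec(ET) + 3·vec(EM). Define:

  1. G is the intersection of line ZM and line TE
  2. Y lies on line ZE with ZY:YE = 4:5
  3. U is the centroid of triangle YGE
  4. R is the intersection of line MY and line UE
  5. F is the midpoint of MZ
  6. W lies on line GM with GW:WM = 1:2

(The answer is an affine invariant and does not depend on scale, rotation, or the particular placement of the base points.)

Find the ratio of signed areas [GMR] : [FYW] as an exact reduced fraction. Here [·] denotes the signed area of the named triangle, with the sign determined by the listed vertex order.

Set E = (0, 0), T = (1, 0), M = (0, 1), Z = (-3, 3); any affine frame gives the same invariant.
1. G is the intersection of line ZM and line TE ⇒ G = (3/2, 0)
2. Y lies on line ZE with ZY:YE = 4:5 ⇒ Y = (-5/3, 5/3)
3. U is the centroid of triangle YGE ⇒ U = (-1/18, 5/9)
4. R is the intersection of line MY and line UE ⇒ R = (-5/48, 25/24)
5. F is the midpoint of MZ ⇒ F = (-3/2, 2)
6. W lies on line GM with GW:WM = 1:2 ⇒ W = (1, 1/3)
2·[GMR] = 1/24, 2·[FYW] = 10/9
[GMR]:[FYW] = 1/24:10/9 = 3/80

[GMR]:[FYW] = 3/80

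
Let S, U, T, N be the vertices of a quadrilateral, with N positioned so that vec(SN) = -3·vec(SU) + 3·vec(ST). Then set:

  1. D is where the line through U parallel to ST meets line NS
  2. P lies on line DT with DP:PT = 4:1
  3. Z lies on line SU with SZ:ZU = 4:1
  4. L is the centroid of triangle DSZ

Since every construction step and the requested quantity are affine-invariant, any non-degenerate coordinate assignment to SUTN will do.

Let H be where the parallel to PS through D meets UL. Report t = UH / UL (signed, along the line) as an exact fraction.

Work in coordinates with S = (0, 0), U = (1, 0), T = (0, 1), N = (-3, 3).
1. D is where the line through U parallel to ST meets line NS ⇒ D = (1, -1)
2. P lies on line DT with DP:PT = 4:1 ⇒ P = (1/5, 3/5)
3. Z lies on line SU with SZ:ZU = 4:1 ⇒ Z = (4/5, 0)
4. L is the centroid of triangle DSZ ⇒ L = (3/5, -1/3)
through D parallel to PS: direction (-1/5, -3/5); meets UL at H = (19/13, 5/13)
H = U + t·(L−U) with t = -15/13

t = -15/13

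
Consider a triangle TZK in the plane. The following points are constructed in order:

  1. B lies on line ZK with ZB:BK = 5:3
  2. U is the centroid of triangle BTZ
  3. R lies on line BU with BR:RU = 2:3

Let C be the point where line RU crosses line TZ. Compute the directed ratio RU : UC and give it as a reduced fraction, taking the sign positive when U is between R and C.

Choose coordinates T = (0, 0), Z = (1, 0), K = (0, 1).
1. B lies on line ZK with ZB:BK = 5:3 ⇒ B = (3/8, 5/8)
2. U is the centroid of triangle BTZ ⇒ U = (11/24, 5/24)
3. R lies on line BU with BR:RU = 2:3 ⇒ R = (49/120, 11/24)
line RU meets TZ at C = (1/2, 0)
U = R + t·(C−R) with t = 6/11, so RU:UC = 6/11:5/11

RU:UC = 6/5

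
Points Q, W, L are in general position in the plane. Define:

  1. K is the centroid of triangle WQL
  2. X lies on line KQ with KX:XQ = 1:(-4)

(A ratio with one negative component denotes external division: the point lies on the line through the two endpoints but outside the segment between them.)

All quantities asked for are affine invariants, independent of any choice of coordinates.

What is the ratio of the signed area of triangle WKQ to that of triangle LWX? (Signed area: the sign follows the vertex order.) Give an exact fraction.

Choose coordinates Q = (0, 0), W = (1, 0), L = (0, 1).
1. K is the centroid of triangle WQL ⇒ K = (1/3, 1/3)
2. X lies on line KQ with KX:XQ = 1:(-4) ⇒ X = (4/9, 4/9)
2·[WKQ] = 1/3, 2·[LWX] = -1/9
[WKQ]:[LWX] = 1/3:-1/9 = -3

[WKQ]:[LWX] = -3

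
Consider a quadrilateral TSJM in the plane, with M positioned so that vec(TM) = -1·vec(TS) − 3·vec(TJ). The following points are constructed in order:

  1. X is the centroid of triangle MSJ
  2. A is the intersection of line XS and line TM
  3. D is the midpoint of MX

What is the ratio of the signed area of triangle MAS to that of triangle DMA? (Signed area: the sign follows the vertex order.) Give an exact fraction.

Work in coordinates with T = (0, 0), S = (1, 0), J = (0, 1), M = (-1, -3).
1. X is the centroid of triangle MSJ ⇒ X = (0, -2/3)
2. A is the intersection of line XS and line TM ⇒ A = (-2/7, -6/7)
3. D is the midpoint of MX ⇒ D = (-1/2, -11/6)
2·[MAS] = -15/7, 2·[DMA] = -5/21
[MAS]:[DMA] = -15/7:-5/21 = 9

[MAS]:[DMA] = 9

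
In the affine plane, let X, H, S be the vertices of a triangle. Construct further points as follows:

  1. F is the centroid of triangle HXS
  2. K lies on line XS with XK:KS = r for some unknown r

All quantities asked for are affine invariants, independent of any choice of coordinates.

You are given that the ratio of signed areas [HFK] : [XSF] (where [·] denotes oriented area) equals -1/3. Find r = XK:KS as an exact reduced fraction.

r = 1/2

Choose coordinates X = (0, 0), H = (1, 0), S = (0, 1).
1. F is the centroid of triangle HXS ⇒ F = (1/3, 1/3)
2. With XK:KS = r, write λ = r/(r+1) so K = X + λ·(S−X); K is affine-linear in λ
Every point depending on K is an affine combination of K and λ-independent points, so each such coordinate is linear in λ; the λ² term in each signed area is a multiple of (S−X)×(S−X) = 0, so 2·[HFK] and 2·[XSF] are each linear in λ. Evaluating at λ=0 and λ=1:
  2·[HFK] = -2/3·λ + 1/3,   2·[XSF] = -1/3
So [HFK]:[XSF] = (-2/3·λ + 1/3) / (-1/3). Setting this equal to -1/3:
  -2/3·λ + 1/3 = -1/3·(-1/3)  ⇒  λ = 1/3
Then r = λ/(1−λ) = (1/3)/(2/3) = 1/2. Check: with r = 1/2, K = (0, 1/3) and [HFK]:[XSF] = -1/3 as required.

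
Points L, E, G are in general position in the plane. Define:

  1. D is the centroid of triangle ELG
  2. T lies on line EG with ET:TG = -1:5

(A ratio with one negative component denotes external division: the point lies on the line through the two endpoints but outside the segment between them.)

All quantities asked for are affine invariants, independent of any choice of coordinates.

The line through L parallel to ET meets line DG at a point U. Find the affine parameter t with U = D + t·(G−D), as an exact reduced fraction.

t = -2

Work in coordinates with L = (0, 0), E = (1, 0), G = (0, 1).
1. D is the centroid of triangle ELG ⇒ D = (1/3, 1/3)
2. T lies on line EG with ET:TG = -1:5 ⇒ T = (5/4, -1/4)
through L parallel to ET: direction (1/4, -1/4); meets DG at U = (1, -1)
U = D + t·(G−D) with t = -2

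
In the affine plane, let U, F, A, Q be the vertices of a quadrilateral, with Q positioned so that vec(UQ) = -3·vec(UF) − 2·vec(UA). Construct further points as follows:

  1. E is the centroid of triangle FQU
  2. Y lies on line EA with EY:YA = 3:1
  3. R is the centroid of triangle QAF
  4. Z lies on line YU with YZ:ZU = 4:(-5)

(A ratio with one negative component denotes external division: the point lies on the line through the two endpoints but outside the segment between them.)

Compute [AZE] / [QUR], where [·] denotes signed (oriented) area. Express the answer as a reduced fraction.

[AZE]:[QUR] = 8

Assign U = (0, 0), F = (1, 0), A = (0, 1), Q = (-3, -2) — the answer is frame-independent, so this choice is without loss of generality.
1. E is the centroid of triangle FQU ⇒ E = (-2/3, -2/3)
2. Y lies on line EA with EY:YA = 3:1 ⇒ Y = (-1/6, 7/12)
3. R is the centroid of triangle QAF ⇒ R = (-2/3, -1/3)
4. Z lies on line YU with YZ:ZU = 4:(-5) ⇒ Z = (-5/6, 35/12)
2·[AZE] = 8/3, 2·[QUR] = 1/3
[AZE]:[QUR] = 8/3:1/3 = 8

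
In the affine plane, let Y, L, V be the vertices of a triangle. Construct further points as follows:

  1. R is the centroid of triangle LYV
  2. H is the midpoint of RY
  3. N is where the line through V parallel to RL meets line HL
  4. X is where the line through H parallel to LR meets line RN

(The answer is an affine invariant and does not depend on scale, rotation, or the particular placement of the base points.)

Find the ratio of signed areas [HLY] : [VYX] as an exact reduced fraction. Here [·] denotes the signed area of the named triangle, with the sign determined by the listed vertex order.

Set Y = (0, 0), L = (1, 0), V = (0, 1); any affine frame gives the same invariant.
1. R is the centroid of triangle LYV ⇒ R = (1/3, 1/3)
2. H is the midpoint of RY ⇒ H = (1/6, 1/6)
3. N is where the line through V parallel to RL meets line HL ⇒ N = (8/3, -1/3)
4. X is where the line through H parallel to LR meets line RN ⇒ X = (-5/6, 2/3)
2·[HLY] = -1/6, 2·[VYX] = -5/6
[HLY]:[VYX] = -1/6:-5/6 = 1/5

[HLY]:[VYX] = 1/5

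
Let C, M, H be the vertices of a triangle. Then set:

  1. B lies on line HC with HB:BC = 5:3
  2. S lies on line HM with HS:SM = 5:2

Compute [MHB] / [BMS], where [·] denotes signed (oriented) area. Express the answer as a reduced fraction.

[MHB]:[BMS] = 7/2

Choose coordinates C = (0, 0), M = (1, 0), H = (0, 1).
1. B lies on line HC with HB:BC = 5:3 ⇒ B = (0, 3/8)
2. S lies on line HM with HS:SM = 5:2 ⇒ S = (5/7, 2/7)
2·[MHB] = 5/8, 2·[BMS] = 5/28
[MHB]:[BMS] = 5/8:5/28 = 7/2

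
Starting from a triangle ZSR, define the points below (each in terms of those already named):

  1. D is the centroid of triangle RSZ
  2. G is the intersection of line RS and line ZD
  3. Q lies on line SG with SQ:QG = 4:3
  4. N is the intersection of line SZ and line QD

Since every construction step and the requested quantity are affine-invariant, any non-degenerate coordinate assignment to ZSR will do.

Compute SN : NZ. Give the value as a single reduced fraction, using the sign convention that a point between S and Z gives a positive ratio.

SN:NZ = -2/3

Set Z = (0, 0), S = (1, 0), R = (0, 1); any affine frame gives the same invariant.
1. D is the centroid of triangle RSZ ⇒ D = (1/3, 1/3)
2. G is the intersection of line RS and line ZD ⇒ G = (1/2, 1/2)
3. Q lies on line SG with SQ:QG = 4:3 ⇒ Q = (5/7, 2/7)
4. N is the intersection of line SZ and line QD ⇒ N = (3, 0)
N = S + t·(Z−S) with t = -2, so SN:NZ = t:(1−t) = -2:3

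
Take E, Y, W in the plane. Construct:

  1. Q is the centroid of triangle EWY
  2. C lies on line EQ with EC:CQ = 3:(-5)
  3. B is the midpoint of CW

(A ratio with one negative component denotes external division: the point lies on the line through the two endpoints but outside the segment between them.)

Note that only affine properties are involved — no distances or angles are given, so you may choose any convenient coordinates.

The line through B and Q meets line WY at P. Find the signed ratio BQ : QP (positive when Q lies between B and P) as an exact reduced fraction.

BQ:QP = 2

Set E = (0, 0), Y = (1, 0), W = (0, 1); any affine frame gives the same invariant.
1. Q is the centroid of triangle EWY ⇒ Q = (1/3, 1/3)
2. C lies on line EQ with EC:CQ = 3:(-5) ⇒ C = (-1/2, -1/2)
3. B is the midpoint of CW ⇒ B = (-1/4, 1/4)
line BQ meets WY at P = (5/8, 3/8)
Q = B + t·(P−B) with t = 2/3, so BQ:QP = 2/3:1/3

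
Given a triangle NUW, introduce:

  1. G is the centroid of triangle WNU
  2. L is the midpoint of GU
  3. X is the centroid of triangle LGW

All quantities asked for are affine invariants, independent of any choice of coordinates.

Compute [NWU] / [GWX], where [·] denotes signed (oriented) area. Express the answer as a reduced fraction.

[NWU]:[GWX] = 18

Choose coordinates N = (0, 0), U = (1, 0), W = (0, 1).
1. G is the centroid of triangle WNU ⇒ G = (1/3, 1/3)
2. L is the midpoint of GU ⇒ L = (2/3, 1/6)
3. X is the centroid of triangle LGW ⇒ X = (1/3, 1/2)
2·[NWU] = -1, 2·[GWX] = -1/18
[NWU]:[GWX] = -1:-1/18 = 18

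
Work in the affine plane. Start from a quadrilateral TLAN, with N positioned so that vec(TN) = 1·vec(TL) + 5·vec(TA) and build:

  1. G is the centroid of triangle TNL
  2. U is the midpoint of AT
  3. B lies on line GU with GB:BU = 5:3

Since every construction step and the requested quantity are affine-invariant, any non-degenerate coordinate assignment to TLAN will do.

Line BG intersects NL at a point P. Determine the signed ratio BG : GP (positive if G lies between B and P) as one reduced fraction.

Choose coordinates T = (0, 0), L = (1, 0), A = (0, 1), N = (1, 5).
1. G is the centroid of triangle TNL ⇒ G = (2/3, 5/3)
2. U is the midpoint of AT ⇒ U = (0, 1/2)
3. B lies on line GU with GB:BU = 5:3 ⇒ B = (1/4, 15/16)
line BG meets NL at P = (1, 9/4)
G = B + t·(P−B) with t = 5/9, so BG:GP = 5/9:4/9

BG:GP = 5/4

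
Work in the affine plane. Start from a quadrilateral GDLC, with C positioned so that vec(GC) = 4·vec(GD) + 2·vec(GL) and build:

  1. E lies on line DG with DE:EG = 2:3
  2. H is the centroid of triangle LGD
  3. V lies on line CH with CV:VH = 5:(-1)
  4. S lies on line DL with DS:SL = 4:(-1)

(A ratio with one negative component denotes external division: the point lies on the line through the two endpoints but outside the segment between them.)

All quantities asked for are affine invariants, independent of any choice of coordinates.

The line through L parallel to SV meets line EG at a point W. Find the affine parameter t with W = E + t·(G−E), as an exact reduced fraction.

Work in coordinates with G = (0, 0), D = (1, 0), L = (0, 1), C = (4, 2).
1. E lies on line DG with DE:EG = 2:3 ⇒ E = (3/5, 0)
2. H is the centroid of triangle LGD ⇒ H = (1/3, 1/3)
3. V lies on line CH with CV:VH = 5:(-1) ⇒ V = (-7/12, -1/12)
4. S lies on line DL with DS:SL = 4:(-1) ⇒ S = (-1/3, 4/3)
through L parallel to SV: direction (-1/4, -17/12); meets EG at W = (-3/17, 0)
W = E + t·(G−E) with t = 22/17

t = 22/17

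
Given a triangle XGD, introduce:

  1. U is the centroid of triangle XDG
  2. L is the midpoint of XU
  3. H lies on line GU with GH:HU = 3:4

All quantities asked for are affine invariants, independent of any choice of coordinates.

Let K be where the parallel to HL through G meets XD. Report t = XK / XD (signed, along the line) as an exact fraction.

Set X = (0, 0), G = (1, 0), D = (0, 1); any affine frame gives the same invariant.
1. U is the centroid of triangle XDG ⇒ U = (1/3, 1/3)
2. L is the midpoint of XU ⇒ L = (1/6, 1/6)
3. H lies on line GU with GH:HU = 3:4 ⇒ H = (5/7, 1/7)
through G parallel to HL: direction (-23/42, 1/42); meets XD at K = (0, 1/23)
K = X + t·(D−X) with t = 1/23

t = 1/23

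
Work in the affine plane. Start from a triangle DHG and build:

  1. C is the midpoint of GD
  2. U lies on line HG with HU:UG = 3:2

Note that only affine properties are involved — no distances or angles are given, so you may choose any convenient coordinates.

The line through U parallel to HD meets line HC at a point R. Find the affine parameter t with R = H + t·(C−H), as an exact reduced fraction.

t = 6/5

Assign D = (0, 0), H = (1, 0), G = (0, 1) — the answer is frame-independent, so this choice is without loss of generality.
1. C is the midpoint of GD ⇒ C = (0, 1/2)
2. U lies on line HG with HU:UG = 3:2 ⇒ U = (2/5, 3/5)
through U parallel to HD: direction (-1, 0); meets HC at R = (-1/5, 3/5)
R = H + t·(C−H) with t = 6/5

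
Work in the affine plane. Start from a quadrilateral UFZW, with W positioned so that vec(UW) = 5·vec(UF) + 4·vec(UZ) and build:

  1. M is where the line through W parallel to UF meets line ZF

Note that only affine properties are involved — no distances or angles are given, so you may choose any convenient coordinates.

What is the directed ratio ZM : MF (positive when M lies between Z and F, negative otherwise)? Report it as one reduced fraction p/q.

Choose coordinates U = (0, 0), F = (1, 0), Z = (0, 1), W = (5, 4).
1. M is where the line through W parallel to UF meets line ZF ⇒ M = (-3, 4)
M = Z + t·(F−Z) with t = -3, so ZM:MF = t:(1−t) = -3:4

ZM:MF = -3/4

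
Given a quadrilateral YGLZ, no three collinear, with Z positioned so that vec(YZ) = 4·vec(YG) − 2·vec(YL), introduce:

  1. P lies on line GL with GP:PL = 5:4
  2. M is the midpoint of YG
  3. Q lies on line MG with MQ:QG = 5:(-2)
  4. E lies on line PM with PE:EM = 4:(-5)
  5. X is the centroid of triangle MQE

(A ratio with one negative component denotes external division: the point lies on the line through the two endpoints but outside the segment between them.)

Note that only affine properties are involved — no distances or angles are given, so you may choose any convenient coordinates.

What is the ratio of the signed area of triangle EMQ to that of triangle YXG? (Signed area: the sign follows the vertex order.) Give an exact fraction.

Assign Y = (0, 0), G = (1, 0), L = (0, 1), Z = (4, -2) — the answer is frame-independent, so this choice is without loss of generality.
1. P lies on line GL with GP:PL = 5:4 ⇒ P = (4/9, 5/9)
2. M is the midpoint of YG ⇒ M = (1/2, 0)
3. Q lies on line MG with MQ:QG = 5:(-2) ⇒ Q = (4/3, 0)
4. E lies on line PM with PE:EM = 4:(-5) ⇒ E = (2/9, 25/9)
5. X is the centroid of triangle MQE ⇒ X = (37/54, 25/27)
2·[EMQ] = 125/54, 2·[YXG] = -25/27
[EMQ]:[YXG] = 125/54:-25/27 = -5/2

[EMQ]:[YXG] = -5/2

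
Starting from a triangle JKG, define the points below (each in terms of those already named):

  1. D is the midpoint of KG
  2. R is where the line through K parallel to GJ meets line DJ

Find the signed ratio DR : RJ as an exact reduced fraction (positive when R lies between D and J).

DR:RJ = -1/2

Choose coordinates J = (0, 0), K = (1, 0), G = (0, 1).
1. D is the midpoint of KG ⇒ D = (1/2, 1/2)
2. R is where the line through K parallel to GJ meets line DJ ⇒ R = (1, 1)
R = D + t·(J−D) with t = -1, so DR:RJ = t:(1−t) = -1:2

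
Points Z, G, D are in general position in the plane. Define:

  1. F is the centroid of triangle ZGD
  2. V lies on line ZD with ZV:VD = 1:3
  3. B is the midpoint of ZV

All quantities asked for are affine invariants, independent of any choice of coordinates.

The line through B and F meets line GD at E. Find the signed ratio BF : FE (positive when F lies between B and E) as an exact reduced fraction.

Work in coordinates with Z = (0, 0), G = (1, 0), D = (0, 1).
1. F is the centroid of triangle ZGD ⇒ F = (1/3, 1/3)
2. V lies on line ZD with ZV:VD = 1:3 ⇒ V = (0, 1/4)
3. B is the midpoint of ZV ⇒ B = (0, 1/8)
line BF meets GD at E = (7/13, 6/13)
F = B + t·(E−B) with t = 13/21, so BF:FE = 13/21:8/21

BF:FE = 13/8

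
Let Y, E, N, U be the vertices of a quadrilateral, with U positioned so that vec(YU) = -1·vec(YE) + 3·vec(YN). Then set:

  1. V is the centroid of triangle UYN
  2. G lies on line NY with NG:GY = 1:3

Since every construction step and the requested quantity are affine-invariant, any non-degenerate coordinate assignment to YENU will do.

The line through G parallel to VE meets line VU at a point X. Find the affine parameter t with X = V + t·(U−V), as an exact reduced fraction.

Assign Y = (0, 0), E = (1, 0), N = (0, 1), U = (-1, 3) — the answer is frame-independent, so this choice is without loss of generality.
1. V is the centroid of triangle UYN ⇒ V = (-1/3, 4/3)
2. G lies on line NY with NG:GY = 1:3 ⇒ G = (0, 3/4)
through G parallel to VE: direction (4/3, -4/3); meets VU at X = (-1/6, 11/12)
X = V + t·(U−V) with t = -1/4

t = -1/4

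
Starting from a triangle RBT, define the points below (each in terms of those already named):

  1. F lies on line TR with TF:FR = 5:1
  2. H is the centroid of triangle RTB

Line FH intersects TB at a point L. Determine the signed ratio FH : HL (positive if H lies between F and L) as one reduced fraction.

Set R = (0, 0), B = (1, 0), T = (0, 1); any affine frame gives the same invariant.
1. F lies on line TR with TF:FR = 5:1 ⇒ F = (0, 1/6)
2. H is the centroid of triangle RTB ⇒ H = (1/3, 1/3)
line FH meets TB at L = (5/9, 4/9)
H = F + t·(L−F) with t = 3/5, so FH:HL = 3/5:2/5

FH:HL = 3/2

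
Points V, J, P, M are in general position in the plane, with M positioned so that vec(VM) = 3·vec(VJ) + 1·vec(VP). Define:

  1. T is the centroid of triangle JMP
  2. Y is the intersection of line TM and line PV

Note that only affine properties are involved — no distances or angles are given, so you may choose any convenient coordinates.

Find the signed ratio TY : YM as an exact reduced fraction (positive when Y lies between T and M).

TY:YM = -4/9

Assign V = (0, 0), J = (1, 0), P = (0, 1), M = (3, 1) — the answer is frame-independent, so this choice is without loss of generality.
1. T is the centroid of triangle JMP ⇒ T = (4/3, 2/3)
2. Y is the intersection of line TM and line PV ⇒ Y = (0, 2/5)
Y = T + t·(M−T) with t = -4/5, so TY:YM = t:(1−t) = -4/5:9/5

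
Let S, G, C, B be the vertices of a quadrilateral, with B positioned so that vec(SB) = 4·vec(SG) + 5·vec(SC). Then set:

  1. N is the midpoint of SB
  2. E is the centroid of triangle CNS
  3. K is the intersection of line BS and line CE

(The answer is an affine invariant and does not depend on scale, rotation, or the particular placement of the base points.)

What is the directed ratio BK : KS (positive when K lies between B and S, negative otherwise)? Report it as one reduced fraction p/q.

BK:KS = 3

Assign S = (0, 0), G = (1, 0), C = (0, 1), B = (4, 5) — the answer is frame-independent, so this choice is without loss of generality.
1. N is the midpoint of SB ⇒ N = (2, 5/2)
2. E is the centroid of triangle CNS ⇒ E = (2/3, 7/6)
3. K is the intersection of line BS and line CE ⇒ K = (1, 5/4)
K = B + t·(S−B) with t = 3/4, so BK:KS = t:(1−t) = 3/4:1/4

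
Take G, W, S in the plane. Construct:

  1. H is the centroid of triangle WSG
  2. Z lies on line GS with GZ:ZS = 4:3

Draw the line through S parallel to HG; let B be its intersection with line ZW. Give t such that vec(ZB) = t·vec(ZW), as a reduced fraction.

t = -3/11

Set G = (0, 0), W = (1, 0), S = (0, 1); any affine frame gives the same invariant.
1. H is the centroid of triangle WSG ⇒ H = (1/3, 1/3)
2. Z lies on line GS with GZ:ZS = 4:3 ⇒ Z = (0, 4/7)
through S parallel to HG: direction (-1/3, -1/3); meets ZW at B = (-3/11, 8/11)
B = Z + t·(W−Z) with t = -3/11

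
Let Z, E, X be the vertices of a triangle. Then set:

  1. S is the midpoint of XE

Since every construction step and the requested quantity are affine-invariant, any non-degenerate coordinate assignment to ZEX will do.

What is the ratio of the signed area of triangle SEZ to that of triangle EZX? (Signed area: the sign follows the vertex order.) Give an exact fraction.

Work in coordinates with Z = (0, 0), E = (1, 0), X = (0, 1).
1. S is the midpoint of XE ⇒ S = (1/2, 1/2)
2·[SEZ] = -1/2, 2·[EZX] = -1
[SEZ]:[EZX] = -1/2:-1 = 1/2

[SEZ]:[EZX] = 1/2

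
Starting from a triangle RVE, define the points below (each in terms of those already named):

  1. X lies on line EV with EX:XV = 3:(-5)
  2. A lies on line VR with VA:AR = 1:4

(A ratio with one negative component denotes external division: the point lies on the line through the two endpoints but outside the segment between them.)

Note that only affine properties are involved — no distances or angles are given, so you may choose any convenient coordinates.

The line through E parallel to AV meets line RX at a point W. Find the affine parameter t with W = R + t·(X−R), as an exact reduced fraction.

Set R = (0, 0), V = (1, 0), E = (0, 1); any affine frame gives the same invariant.
1. X lies on line EV with EX:XV = 3:(-5) ⇒ X = (-3/2, 5/2)
2. A lies on line VR with VA:AR = 1:4 ⇒ A = (4/5, 0)
through E parallel to AV: direction (1/5, 0); meets RX at W = (-3/5, 1)
W = R + t·(X−R) with t = 2/5

t = 2/5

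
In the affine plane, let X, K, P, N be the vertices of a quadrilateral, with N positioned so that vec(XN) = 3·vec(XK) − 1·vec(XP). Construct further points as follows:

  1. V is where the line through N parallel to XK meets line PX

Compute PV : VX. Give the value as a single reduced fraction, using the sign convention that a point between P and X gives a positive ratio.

Work in coordinates with X = (0, 0), K = (1, 0), P = (0, 1), N = (3, -1).
1. V is where the line through N parallel to XK meets line PX ⇒ V = (0, -1)
V = P + t·(X−P) with t = 2, so PV:VX = t:(1−t) = 2:-1

PV:VX = -2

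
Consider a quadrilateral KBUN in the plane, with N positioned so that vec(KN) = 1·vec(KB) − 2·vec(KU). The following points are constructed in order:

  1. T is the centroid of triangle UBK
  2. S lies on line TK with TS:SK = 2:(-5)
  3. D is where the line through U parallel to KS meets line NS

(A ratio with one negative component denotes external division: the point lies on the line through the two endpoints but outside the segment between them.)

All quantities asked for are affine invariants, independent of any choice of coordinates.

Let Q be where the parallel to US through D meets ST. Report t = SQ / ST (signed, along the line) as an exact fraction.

Assign K = (0, 0), B = (1, 0), U = (0, 1), N = (1, -2) — the answer is frame-independent, so this choice is without loss of generality.
1. T is the centroid of triangle UBK ⇒ T = (1/3, 1/3)
2. S lies on line TK with TS:SK = 2:(-5) ⇒ S = (5/9, 5/9)
3. D is where the line through U parallel to KS meets line NS ⇒ D = (11/27, 38/27)
through D parallel to US: direction (5/9, -4/9); meets ST at Q = (26/27, 26/27)
Q = S + t·(T−S) with t = -11/6

t = -11/6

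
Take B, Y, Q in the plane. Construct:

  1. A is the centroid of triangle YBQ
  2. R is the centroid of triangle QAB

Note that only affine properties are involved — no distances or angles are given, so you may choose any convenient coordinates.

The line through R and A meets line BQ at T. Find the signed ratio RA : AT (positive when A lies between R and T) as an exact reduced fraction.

Set B = (0, 0), Y = (1, 0), Q = (0, 1); any affine frame gives the same invariant.
1. A is the centroid of triangle YBQ ⇒ A = (1/3, 1/3)
2. R is the centroid of triangle QAB ⇒ R = (1/9, 4/9)
line RA meets BQ at T = (0, 1/2)
A = R + t·(T−R) with t = -2, so RA:AT = -2:3

RA:AT = -2/3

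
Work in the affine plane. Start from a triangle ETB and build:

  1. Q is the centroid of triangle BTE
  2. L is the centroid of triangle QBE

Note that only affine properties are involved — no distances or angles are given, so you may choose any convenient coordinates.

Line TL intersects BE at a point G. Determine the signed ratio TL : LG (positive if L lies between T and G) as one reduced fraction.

Choose coordinates E = (0, 0), T = (1, 0), B = (0, 1).
1. Q is the centroid of triangle BTE ⇒ Q = (1/3, 1/3)
2. L is the centroid of triangle QBE ⇒ L = (1/9, 4/9)
line TL meets BE at G = (0, 1/2)
L = T + t·(G−T) with t = 8/9, so TL:LG = 8/9:1/9

TL:LG = 8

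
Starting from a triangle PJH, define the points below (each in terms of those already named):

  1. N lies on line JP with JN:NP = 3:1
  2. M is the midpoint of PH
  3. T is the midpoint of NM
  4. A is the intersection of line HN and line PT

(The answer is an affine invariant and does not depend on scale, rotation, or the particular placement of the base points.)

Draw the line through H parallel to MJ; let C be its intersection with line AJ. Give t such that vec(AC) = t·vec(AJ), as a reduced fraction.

t = 7

Work in coordinates with P = (0, 0), J = (1, 0), H = (0, 1).
1. N lies on line JP with JN:NP = 3:1 ⇒ N = (1/4, 0)
2. M is the midpoint of PH ⇒ M = (0, 1/2)
3. T is the midpoint of NM ⇒ T = (1/8, 1/4)
4. A is the intersection of line HN and line PT ⇒ A = (1/6, 1/3)
through H parallel to MJ: direction (1, -1/2); meets AJ at C = (6, -2)
C = A + t·(J−A) with t = 7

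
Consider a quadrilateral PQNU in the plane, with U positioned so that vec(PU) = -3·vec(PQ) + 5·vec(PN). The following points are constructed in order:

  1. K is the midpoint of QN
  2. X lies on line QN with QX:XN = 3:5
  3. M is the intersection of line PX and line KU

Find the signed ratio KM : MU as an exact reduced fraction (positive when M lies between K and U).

KM:MU = -1/34

Work in coordinates with P = (0, 0), Q = (1, 0), N = (0, 1), U = (-3, 5).
1. K is the midpoint of QN ⇒ K = (1/2, 1/2)
2. X lies on line QN with QX:XN = 3:5 ⇒ X = (5/8, 3/8)
3. M is the intersection of line PX and line KU ⇒ M = (20/33, 4/11)
M = K + t·(U−K) with t = -1/33, so KM:MU = t:(1−t) = -1/33:34/33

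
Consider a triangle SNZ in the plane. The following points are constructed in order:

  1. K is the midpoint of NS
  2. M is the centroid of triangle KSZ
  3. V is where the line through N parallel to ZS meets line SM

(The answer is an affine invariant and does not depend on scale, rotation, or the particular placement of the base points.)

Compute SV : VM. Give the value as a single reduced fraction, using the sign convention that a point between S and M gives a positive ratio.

Choose coordinates S = (0, 0), N = (1, 0), Z = (0, 1).
1. K is the midpoint of NS ⇒ K = (1/2, 0)
2. M is the centroid of triangle KSZ ⇒ M = (1/6, 1/3)
3. V is where the line through N parallel to ZS meets line SM ⇒ V = (1, 2)
V = S + t·(M−S) with t = 6, so SV:VM = t:(1−t) = 6:-5

SV:VM = -6/5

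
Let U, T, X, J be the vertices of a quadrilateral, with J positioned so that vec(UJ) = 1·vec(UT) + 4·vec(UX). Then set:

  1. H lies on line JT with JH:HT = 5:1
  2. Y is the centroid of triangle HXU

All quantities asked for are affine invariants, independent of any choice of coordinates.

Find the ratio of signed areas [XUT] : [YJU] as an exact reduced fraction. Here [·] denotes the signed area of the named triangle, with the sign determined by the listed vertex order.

[XUT]:[YJU] = 9/7

Set U = (0, 0), T = (1, 0), X = (0, 1), J = (1, 4); any affine frame gives the same invariant.
1. H lies on line JT with JH:HT = 5:1 ⇒ H = (1, 2/3)
2. Y is the centroid of triangle HXU ⇒ Y = (1/3, 5/9)
2·[XUT] = 1, 2·[YJU] = 7/9
[XUT]:[YJU] = 1:7/9 = 9/7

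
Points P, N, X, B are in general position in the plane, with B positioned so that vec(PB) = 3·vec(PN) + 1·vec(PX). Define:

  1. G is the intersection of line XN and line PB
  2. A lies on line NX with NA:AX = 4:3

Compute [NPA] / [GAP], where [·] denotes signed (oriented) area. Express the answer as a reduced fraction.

[NPA]:[GAP] = -16/9

Work in coordinates with P = (0, 0), N = (1, 0), X = (0, 1), B = (3, 1).
1. G is the intersection of line XN and line PB ⇒ G = (3/4, 1/4)
2. A lies on line NX with NA:AX = 4:3 ⇒ A = (3/7, 4/7)
2·[NPA] = -4/7, 2·[GAP] = 9/28
[NPA]:[GAP] = -4/7:9/28 = -16/9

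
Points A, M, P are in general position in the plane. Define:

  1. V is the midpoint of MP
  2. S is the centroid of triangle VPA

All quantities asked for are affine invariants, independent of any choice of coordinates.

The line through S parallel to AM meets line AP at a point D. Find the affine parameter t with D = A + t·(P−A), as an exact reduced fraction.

Choose coordinates A = (0, 0), M = (1, 0), P = (0, 1).
1. V is the midpoint of MP ⇒ V = (1/2, 1/2)
2. S is the centroid of triangle VPA ⇒ S = (1/6, 1/2)
through S parallel to AM: direction (1, 0); meets AP at D = (0, 1/2)
D = A + t·(P−A) with t = 1/2

t = 1/2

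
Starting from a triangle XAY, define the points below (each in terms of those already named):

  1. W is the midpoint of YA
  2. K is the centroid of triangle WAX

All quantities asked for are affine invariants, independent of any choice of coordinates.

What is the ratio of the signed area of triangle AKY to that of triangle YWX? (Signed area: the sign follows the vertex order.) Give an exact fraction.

Set X = (0, 0), A = (1, 0), Y = (0, 1); any affine frame gives the same invariant.
1. W is the midpoint of YA ⇒ W = (1/2, 1/2)
2. K is the centroid of triangle WAX ⇒ K = (1/2, 1/6)
2·[AKY] = -1/3, 2·[YWX] = -1/2
[AKY]:[YWX] = -1/3:-1/2 = 2/3

[AKY]:[YWX] = 2/3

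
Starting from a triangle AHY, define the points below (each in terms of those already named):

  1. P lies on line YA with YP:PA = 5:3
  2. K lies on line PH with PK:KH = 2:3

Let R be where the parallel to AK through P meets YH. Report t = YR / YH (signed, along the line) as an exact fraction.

Choose coordinates A = (0, 0), H = (1, 0), Y = (0, 1).
1. P lies on line YA with YP:PA = 5:3 ⇒ P = (0, 3/8)
2. K lies on line PH with PK:KH = 2:3 ⇒ K = (2/5, 9/40)
through P parallel to AK: direction (2/5, 9/40); meets YH at R = (2/5, 3/5)
R = Y + t·(H−Y) with t = 2/5

t = 2/5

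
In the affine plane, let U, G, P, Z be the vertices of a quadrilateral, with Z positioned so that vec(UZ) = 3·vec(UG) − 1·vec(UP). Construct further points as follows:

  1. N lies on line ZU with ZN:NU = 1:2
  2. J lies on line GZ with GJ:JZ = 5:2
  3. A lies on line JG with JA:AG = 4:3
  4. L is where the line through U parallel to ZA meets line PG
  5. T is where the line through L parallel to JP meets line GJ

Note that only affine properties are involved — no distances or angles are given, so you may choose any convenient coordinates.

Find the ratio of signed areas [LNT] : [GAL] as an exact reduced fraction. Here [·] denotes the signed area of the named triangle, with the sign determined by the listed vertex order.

Assign U = (0, 0), G = (1, 0), P = (0, 1), Z = (3, -1) — the answer is frame-independent, so this choice is without loss of generality.
1. N lies on line ZU with ZN:NU = 1:2 ⇒ N = (2, -2/3)
2. J lies on line GZ with GJ:JZ = 5:2 ⇒ J = (17/7, -5/7)
3. A lies on line JG with JA:AG = 4:3 ⇒ A = (79/49, -15/49)
4. L is where the line through U parallel to ZA meets line PG ⇒ L = (2, -1)
5. T is where the line through L parallel to JP meets line GJ ⇒ T = (-3/7, 5/7)
2·[LNT] = 17/21, 2·[GAL] = -15/49
[LNT]:[GAL] = 17/21:-15/49 = -119/45

[LNT]:[GAL] = -119/45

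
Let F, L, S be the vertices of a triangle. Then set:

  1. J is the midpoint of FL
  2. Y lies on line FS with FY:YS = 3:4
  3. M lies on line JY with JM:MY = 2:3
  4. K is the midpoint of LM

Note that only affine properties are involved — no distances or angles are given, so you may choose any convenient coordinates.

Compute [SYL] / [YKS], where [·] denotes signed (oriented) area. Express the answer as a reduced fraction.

[SYL]:[YKS] = 20/13

Assign F = (0, 0), L = (1, 0), S = (0, 1) — the answer is frame-independent, so this choice is without loss of generality.
1. J is the midpoint of FL ⇒ J = (1/2, 0)
2. Y lies on line FS with FY:YS = 3:4 ⇒ Y = (0, 3/7)
3. M lies on line JY with JM:MY = 2:3 ⇒ M = (3/10, 6/35)
4. K is the midpoint of LM ⇒ K = (13/20, 3/35)
2·[SYL] = 4/7, 2·[YKS] = 13/35
[SYL]:[YKS] = 4/7:13/35 = 20/13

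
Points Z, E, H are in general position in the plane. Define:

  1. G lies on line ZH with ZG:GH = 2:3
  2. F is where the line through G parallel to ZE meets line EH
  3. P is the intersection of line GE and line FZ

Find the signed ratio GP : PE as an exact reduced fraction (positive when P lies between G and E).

Choose coordinates Z = (0, 0), E = (1, 0), H = (0, 1).
1. G lies on line ZH with ZG:GH = 2:3 ⇒ G = (0, 2/5)
2. F is where the line through G parallel to ZE meets line EH ⇒ F = (3/5, 2/5)
3. P is the intersection of line GE and line FZ ⇒ P = (3/8, 1/4)
P = G + t·(E−G) with t = 3/8, so GP:PE = t:(1−t) = 3/8:5/8

GP:PE = 3/5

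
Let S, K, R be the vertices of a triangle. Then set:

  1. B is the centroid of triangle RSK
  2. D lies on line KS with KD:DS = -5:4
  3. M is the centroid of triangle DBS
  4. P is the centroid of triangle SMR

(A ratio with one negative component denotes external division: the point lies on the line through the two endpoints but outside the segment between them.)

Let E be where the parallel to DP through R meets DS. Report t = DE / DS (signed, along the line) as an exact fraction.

t = -57/40

Choose coordinates S = (0, 0), K = (1, 0), R = (0, 1).
1. B is the centroid of triangle RSK ⇒ B = (1/3, 1/3)
2. D lies on line KS with KD:DS = -5:4 ⇒ D = (-4, 0)
3. M is the centroid of triangle DBS ⇒ M = (-11/9, 1/9)
4. P is the centroid of triangle SMR ⇒ P = (-11/27, 10/27)
through R parallel to DP: direction (97/27, 10/27); meets DS at E = (-97/10, 0)
E = D + t·(S−D) with t = -57/40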